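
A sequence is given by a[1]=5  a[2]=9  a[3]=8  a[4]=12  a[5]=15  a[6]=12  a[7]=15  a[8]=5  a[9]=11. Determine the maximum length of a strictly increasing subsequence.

Track the smallest tail for each achievable length (strict):
5 → extends → [5]
9 → extends → [5, 9]
8 → replaces 9 → [5, 8]
12 → extends → [5, 8, 12]
15 → extends → [5, 8, 12, 15]
12 → already a tail → [5, 8, 12, 15]
15 → already a tail → [5, 8, 12, 15]
5 → already a tail → [5, 8, 12, 15]
11 → replaces 12 → [5, 8, 11, 15]
Four tails, so the longest strictly increasing subsequence has length 4 (e.g. 5, 9, 12, 15).

4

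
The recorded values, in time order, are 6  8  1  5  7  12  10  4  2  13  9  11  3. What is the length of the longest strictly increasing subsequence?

Track the smallest tail for each achievable length (strict):
6 → extends → [6]
8 → extends → [6, 8]
1 → replaces 6 → [1, 8]
5 → replaces 8 → [1, 5]
7 → extends → [1, 5, 7]
12 → extends → [1, 5, 7, 12]
10 → replaces 12 → [1, 5, 7, 10]
4 → replaces 5 → [1, 4, 7, 10]
2 → replaces 4 → [1, 2, 7, 10]
13 → extends → [1, 2, 7, 10, 13]
9 → replaces 10 → [1, 2, 7, 9, 13]
11 → replaces 13 → [1, 2, 7, 9, 11]
3 → replaces 7 → [1, 2, 3, 9, 11]
Five tails, so the longest strictly increasing subsequence has length 5 (e.g. 1, 5, 7, 12, 13).

5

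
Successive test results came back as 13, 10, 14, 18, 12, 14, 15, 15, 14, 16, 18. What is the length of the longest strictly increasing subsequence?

6

Let dp[i] be the length of the longest such subsequence ending at index i:
i:      1  2  3  4  5  6  7  8  9 10 11
a[i]:  13 10 14 18 12 14 15 15 14 16 18
dp:     1  1  2  3  2  3  4  4  3  5  6
Maximum dp value is 6.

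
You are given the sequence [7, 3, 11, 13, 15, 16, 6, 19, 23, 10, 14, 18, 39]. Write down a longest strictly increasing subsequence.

Patience tails give the LIS length; then backtrack through the dp parents:
7 → extends → [7]
3 → replaces 7 → [3]
11 → extends → [3, 11]
13 → extends → [3, 11, 13]
15 → extends → [3, 11, 13, 15]
16 → extends → [3, 11, 13, 15, 16]
6 → replaces 11 → [3, 6, 13, 15, 16]
19 → extends → [3, 6, 13, 15, 16, 19]
23 → extends → [3, 6, 13, 15, 16, 19, 23]
10 → replaces 13 → [3, 6, 10, 15, 16, 19, 23]
14 → replaces 15 → [3, 6, 10, 14, 16, 19, 23]
18 → replaces 19 → [3, 6, 10, 14, 16, 18, 23]
39 → extends → [3, 6, 10, 14, 16, 18, 23, 39]
Length 8; one witness is 7, 11, 13, 15, 16, 19, 23, 39.

7, 11, 13, 15, 16, 19, 23, 39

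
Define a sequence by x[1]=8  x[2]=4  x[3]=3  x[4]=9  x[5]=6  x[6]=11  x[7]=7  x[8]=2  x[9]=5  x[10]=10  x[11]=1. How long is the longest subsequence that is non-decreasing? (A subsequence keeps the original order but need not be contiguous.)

4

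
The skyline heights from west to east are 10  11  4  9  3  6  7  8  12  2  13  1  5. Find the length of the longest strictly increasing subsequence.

Let dp[i] be the length of the longest such subsequence ending at index i:
i:      1  2  3  4  5  6  7  8  9 10 11 12 13
a[i]:  10 11  4  9  3  6  7  8 12  2 13  1  5
dp:     1  2  1  2  1  2  3  4  5  1  6  1  2
Maximum dp value is 6.

6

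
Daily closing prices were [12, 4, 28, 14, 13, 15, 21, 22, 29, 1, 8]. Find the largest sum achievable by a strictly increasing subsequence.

113

Let S[i] be the best sum of a strictly increasing subsequence ending at i:
i:       1   2   3   4   5   6   7   8   9  10  11
a[i]:   12   4  28  14  13  15  21  22  29   1   8
S:      12   4  40  26  25  41  62  84 113   1  12
Maximum is 113 (e.g. 12 + 14 + 15 + 21 + 22 + 29).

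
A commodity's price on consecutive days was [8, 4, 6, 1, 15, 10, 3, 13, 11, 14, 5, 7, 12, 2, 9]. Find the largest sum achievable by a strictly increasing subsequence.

Let S[i] be the best sum of a strictly increasing subsequence ending at i:
i:      1  2  3  4  5  6  7  8  9 10 11 12 13 14 15
a[i]:   8  4  6  1 15 10  3 13 11 14  5  7 12  2  9
S:      8  4 10  1 25 20  4 33 31 47  9 17 43  3 26
Maximum is 47 (e.g. 4 + 6 + 10 + 13 + 14).

47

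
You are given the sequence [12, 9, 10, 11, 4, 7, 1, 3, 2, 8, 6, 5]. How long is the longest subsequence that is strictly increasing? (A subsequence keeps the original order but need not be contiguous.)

Track the smallest tail for each achievable length (strict):
12 → extends → [12]
9 → replaces 12 → [9]
10 → extends → [9, 10]
11 → extends → [9, 10, 11]
4 → replaces 9 → [4, 10, 11]
7 → replaces 10 → [4, 7, 11]
1 → replaces 4 → [1, 7, 11]
3 → replaces 7 → [1, 3, 11]
2 → replaces 3 → [1, 2, 11]
8 → replaces 11 → [1, 2, 8]
6 → replaces 8 → [1, 2, 6]
5 → replaces 6 → [1, 2, 5]
Three tails, so the longest strictly increasing subsequence has length 3 (e.g. 9, 10, 11).

3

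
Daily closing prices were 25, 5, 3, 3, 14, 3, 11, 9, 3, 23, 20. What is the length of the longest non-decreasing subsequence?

5

Let dp[i] be the length of the longest such subsequence ending at index i:
i:      1  2  3  4  5  6  7  8  9 10 11
a[i]:  25  5  3  3 14  3 11  9  3 23 20
dp:     1  1  1  2  3  3  4  4  4  5  5
Maximum dp value is 5.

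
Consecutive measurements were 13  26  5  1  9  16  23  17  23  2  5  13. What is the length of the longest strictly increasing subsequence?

5

Let dp[i] be the length of the longest such subsequence ending at index i:
i:      1  2  3  4  5  6  7  8  9 10 11 12
a[i]:  13 26  5  1  9 16 23 17 23  2  5 13
dp:     1  2  1  1  2  3  4  4  5  2  3  4
Maximum dp value is 5.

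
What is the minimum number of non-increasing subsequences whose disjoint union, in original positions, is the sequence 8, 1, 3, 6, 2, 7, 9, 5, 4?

5

Place each on the leftmost legal pile:
8 → new pile 1 (tops now [8])
1 → pile 1 (tops now [1])
3 → new pile 2 (tops now [1, 3])
6 → new pile 3 (tops now [1, 3, 6])
2 → pile 2 (tops now [1, 2, 6])
7 → new pile 4 (tops now [1, 2, 6, 7])
9 → new pile 5 (tops now [1, 2, 6, 7, 9])
5 → pile 3 (tops now [1, 2, 5, 7, 9])
4 → pile 3 (tops now [1, 2, 4, 7, 9])
Five piles.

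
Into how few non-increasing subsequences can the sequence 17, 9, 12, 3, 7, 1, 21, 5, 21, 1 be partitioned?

3

Place each on the leftmost legal pile:
17 → new pile 1 (tops now [17])
9 → pile 1 (tops now [9])
12 → new pile 2 (tops now [9, 12])
3 → pile 1 (tops now [3, 12])
7 → pile 2 (tops now [3, 7])
1 → pile 1 (tops now [1, 7])
21 → new pile 3 (tops now [1, 7, 21])
5 → pile 2 (tops now [1, 5, 21])
21 → pile 3 (tops now [1, 5, 21])
1 → pile 1 (tops now [1, 5, 21])
Three piles.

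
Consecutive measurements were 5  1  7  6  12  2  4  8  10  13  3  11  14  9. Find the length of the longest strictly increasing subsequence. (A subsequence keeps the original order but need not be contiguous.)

7

Track the smallest tail for each achievable length (strict):
5 → extends → [5]
1 → replaces 5 → [1]
7 → extends → [1, 7]
6 → replaces 7 → [1, 6]
12 → extends → [1, 6, 12]
2 → replaces 6 → [1, 2, 12]
4 → replaces 12 → [1, 2, 4]
8 → extends → [1, 2, 4, 8]
10 → extends → [1, 2, 4, 8, 10]
13 → extends → [1, 2, 4, 8, 10, 13]
3 → replaces 4 → [1, 2, 3, 8, 10, 13]
11 → replaces 13 → [1, 2, 3, 8, 10, 11]
14 → extends → [1, 2, 3, 8, 10, 11, 14]
9 → replaces 10 → [1, 2, 3, 8, 9, 11, 14]
Seven tails, so the longest strictly increasing subsequence has length 7 (e.g. 1, 2, 4, 8, 10, 13, 14).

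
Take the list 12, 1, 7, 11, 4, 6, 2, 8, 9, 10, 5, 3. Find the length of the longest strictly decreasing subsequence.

Let dp[i] be the longest strictly decreasing subsequence ending at i:
i:      1  2  3  4  5  6  7  8  9 10 11 12
a[i]:  12  1  7 11  4  6  2  8  9 10  5  3
dp:     1  2  2  2  3  3  4  3  3  3  4  5
Maximum is 5.

5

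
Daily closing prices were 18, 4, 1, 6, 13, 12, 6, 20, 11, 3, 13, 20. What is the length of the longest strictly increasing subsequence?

5

Track the smallest tail for each achievable length (strict):
18 → extends → [18]
4 → replaces 18 → [4]
1 → replaces 4 → [1]
6 → extends → [1, 6]
13 → extends → [1, 6, 13]
12 → replaces 13 → [1, 6, 12]
6 → already a tail → [1, 6, 12]
20 → extends → [1, 6, 12, 20]
11 → replaces 12 → [1, 6, 11, 20]
3 → replaces 6 → [1, 3, 11, 20]
13 → replaces 20 → [1, 3, 11, 13]
20 → extends → [1, 3, 11, 13, 20]
Five tails, so the longest strictly increasing subsequence has length 5 (e.g. 4, 6, 12, 13, 20).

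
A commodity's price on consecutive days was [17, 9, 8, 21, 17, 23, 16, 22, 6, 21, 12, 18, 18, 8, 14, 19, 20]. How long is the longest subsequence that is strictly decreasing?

Negate each value so 'decreasing' becomes 'increasing', then run patience tails on the negated sequence:
-17 → extends → [-17]
-9 → extends → [-17, -9]
-8 → extends → [-17, -9, -8]
-21 → replaces -17 → [-21, -9, -8]
-17 → replaces -9 → [-21, -17, -8]
-23 → replaces -21 → [-23, -17, -8]
-16 → replaces -8 → [-23, -17, -16]
-22 → replaces -17 → [-23, -22, -16]
-6 → extends → [-23, -22, -16, -6]
-21 → replaces -16 → [-23, -22, -21, -6]
-12 → replaces -6 → [-23, -22, -21, -12]
-18 → replaces -12 → [-23, -22, -21, -18]
-18 → already a tail → [-23, -22, -21, -18]
-8 → extends → [-23, -22, -21, -18, -8]
-14 → replaces -8 → [-23, -22, -21, -18, -14]
-19 → replaces -18 → [-23, -22, -21, -19, -14]
-20 → replaces -19 → [-23, -22, -21, -20, -14]
Five tails, so the longest strictly decreasing subsequence of the original has length 5.

5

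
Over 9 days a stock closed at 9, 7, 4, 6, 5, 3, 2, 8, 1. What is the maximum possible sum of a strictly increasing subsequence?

Let S[i] be the best sum of a strictly increasing subsequence ending at i:
i:      1  2  3  4  5  6  7  8  9
a[i]:   9  7  4  6  5  3  2  8  1
S:      9  7  4 10  9  3  2 18  1
Maximum is 18 (e.g. 4 + 6 + 8).

18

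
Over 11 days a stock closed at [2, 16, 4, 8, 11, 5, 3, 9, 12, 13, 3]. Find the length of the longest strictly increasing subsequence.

Track the smallest tail for each achievable length (strict):
2 → extends → [2]
16 → extends → [2, 16]
4 → replaces 16 → [2, 4]
8 → extends → [2, 4, 8]
11 → extends → [2, 4, 8, 11]
5 → replaces 8 → [2, 4, 5, 11]
3 → replaces 4 → [2, 3, 5, 11]
9 → replaces 11 → [2, 3, 5, 9]
12 → extends → [2, 3, 5, 9, 12]
13 → extends → [2, 3, 5, 9, 12, 13]
3 → already a tail → [2, 3, 5, 9, 12, 13]
Six tails, so the longest strictly increasing subsequence has length 6 (e.g. 2, 4, 8, 11, 12, 13).

6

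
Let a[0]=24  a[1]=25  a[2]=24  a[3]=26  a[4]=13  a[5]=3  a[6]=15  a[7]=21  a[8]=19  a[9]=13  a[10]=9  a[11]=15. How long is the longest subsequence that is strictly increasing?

3

Track the smallest tail for each achievable length (strict):
24 → extends → [24]
25 → extends → [24, 25]
24 → already a tail → [24, 25]
26 → extends → [24, 25, 26]
13 → replaces 24 → [13, 25, 26]
3 → replaces 13 → [3, 25, 26]
15 → replaces 25 → [3, 15, 26]
21 → replaces 26 → [3, 15, 21]
19 → replaces 21 → [3, 15, 19]
13 → replaces 15 → [3, 13, 19]
9 → replaces 13 → [3, 9, 19]
15 → replaces 19 → [3, 9, 15]
Three tails, so the longest strictly increasing subsequence has length 3 (e.g. 24, 25, 26).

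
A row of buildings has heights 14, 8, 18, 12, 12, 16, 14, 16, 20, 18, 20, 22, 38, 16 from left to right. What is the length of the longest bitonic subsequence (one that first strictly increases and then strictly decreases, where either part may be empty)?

9

inc[i] = longest strictly increasing subsequence ending at i; dec[i] = longest strictly decreasing subsequence starting at i:
i:      1  2  3  4  5  6  7  8  9 10 11 12 13 14
a[i]:  14  8 18 12 12 16 14 16 20 18 20 22 38 16
inc:    1  1  2  2  2  3  3  4  5  5  6  7  8  4
dec:    2  1  3  1  1  2  1  1  3  2  2  2  2  1
Best peak at i=13 (value 38): inc=8, dec=2, length 8+2−1 = 9.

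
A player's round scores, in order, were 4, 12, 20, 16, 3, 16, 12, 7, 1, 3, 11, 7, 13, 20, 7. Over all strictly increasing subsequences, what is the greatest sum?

55

Let S[i] be the best sum of a strictly increasing subsequence ending at i:
i:      1  2  3  4  5  6  7  8  9 10 11 12 13 14 15
a[i]:   4 12 20 16  3 16 12  7  1  3 11  7 13 20  7
S:      4 16 36 32  3 32 16 11  1  4 22 11 35 55 11
Maximum is 55 (e.g. 4 + 7 + 11 + 13 + 20).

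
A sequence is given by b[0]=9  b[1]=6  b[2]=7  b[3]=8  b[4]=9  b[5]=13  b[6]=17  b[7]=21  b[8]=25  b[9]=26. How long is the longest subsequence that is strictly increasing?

9

Track the smallest tail for each achievable length (strict):
9 → extends → [9]
6 → replaces 9 → [6]
7 → extends → [6, 7]
8 → extends → [6, 7, 8]
9 → extends → [6, 7, 8, 9]
13 → extends → [6, 7, 8, 9, 13]
17 → extends → [6, 7, 8, 9, 13, 17]
21 → extends → [6, 7, 8, 9, 13, 17, 21]
25 → extends → [6, 7, 8, 9, 13, 17, 21, 25]
26 → extends → [6, 7, 8, 9, 13, 17, 21, 25, 26]
Nine tails, so the longest strictly increasing subsequence has length 9 (e.g. 6, 7, 8, 9, 13, 17, 21, 25, 26).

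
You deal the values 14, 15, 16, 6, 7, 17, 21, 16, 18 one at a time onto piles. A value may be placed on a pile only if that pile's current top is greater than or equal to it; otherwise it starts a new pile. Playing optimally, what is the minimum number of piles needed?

The minimum number of non-increasing subsequences covering a sequence equals the length of its longest strictly increasing subsequence.
LIS length is 5 (e.g. 14, 15, 16, 17, 21), so 5 piles are needed.

5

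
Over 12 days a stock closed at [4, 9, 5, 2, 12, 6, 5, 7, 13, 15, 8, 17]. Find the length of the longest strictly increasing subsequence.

7

Track the smallest tail for each achievable length (strict):
4 → extends → [4]
9 → extends → [4, 9]
5 → replaces 9 → [4, 5]
2 → replaces 4 → [2, 5]
12 → extends → [2, 5, 12]
6 → replaces 12 → [2, 5, 6]
5 → already a tail → [2, 5, 6]
7 → extends → [2, 5, 6, 7]
13 → extends → [2, 5, 6, 7, 13]
15 → extends → [2, 5, 6, 7, 13, 15]
8 → replaces 13 → [2, 5, 6, 7, 8, 15]
17 → extends → [2, 5, 6, 7, 8, 15, 17]
Seven tails, so the longest strictly increasing subsequence has length 7 (e.g. 4, 5, 6, 7, 13, 15, 17).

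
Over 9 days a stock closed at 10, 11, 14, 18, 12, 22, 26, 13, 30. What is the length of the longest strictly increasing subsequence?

7

Track the smallest tail for each achievable length (strict):
10 → extends → [10]
11 → extends → [10, 11]
14 → extends → [10, 11, 14]
18 → extends → [10, 11, 14, 18]
12 → replaces 14 → [10, 11, 12, 18]
22 → extends → [10, 11, 12, 18, 22]
26 → extends → [10, 11, 12, 18, 22, 26]
13 → replaces 18 → [10, 11, 12, 13, 22, 26]
30 → extends → [10, 11, 12, 13, 22, 26, 30]
Seven tails, so the longest strictly increasing subsequence has length 7 (e.g. 10, 11, 14, 18, 22, 26, 30).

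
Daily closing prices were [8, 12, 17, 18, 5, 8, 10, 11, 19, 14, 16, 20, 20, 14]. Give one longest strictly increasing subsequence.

5, 8, 10, 11, 14, 16, 20

Patience tails give the LIS length; then backtrack through the dp parents:
8 → extends → [8]
12 → extends → [8, 12]
17 → extends → [8, 12, 17]
18 → extends → [8, 12, 17, 18]
5 → replaces 8 → [5, 12, 17, 18]
8 → replaces 12 → [5, 8, 17, 18]
10 → replaces 17 → [5, 8, 10, 18]
11 → replaces 18 → [5, 8, 10, 11]
19 → extends → [5, 8, 10, 11, 19]
14 → replaces 19 → [5, 8, 10, 11, 14]
16 → extends → [5, 8, 10, 11, 14, 16]
20 → extends → [5, 8, 10, 11, 14, 16, 20]
20 → already a tail → [5, 8, 10, 11, 14, 16, 20]
14 → already a tail → [5, 8, 10, 11, 14, 16, 20]
Length 7; one witness is 5, 8, 10, 11, 14, 16, 20.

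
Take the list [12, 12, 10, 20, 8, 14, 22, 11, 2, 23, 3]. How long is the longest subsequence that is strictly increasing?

Track the smallest tail for each achievable length (strict):
12 → extends → [12]
12 → already a tail → [12]
10 → replaces 12 → [10]
20 → extends → [10, 20]
8 → replaces 10 → [8, 20]
14 → replaces 20 → [8, 14]
22 → extends → [8, 14, 22]
11 → replaces 14 → [8, 11, 22]
2 → replaces 8 → [2, 11, 22]
23 → extends → [2, 11, 22, 23]
3 → replaces 11 → [2, 3, 22, 23]
Four tails, so the longest strictly increasing subsequence has length 4 (e.g. 12, 20, 22, 23).

4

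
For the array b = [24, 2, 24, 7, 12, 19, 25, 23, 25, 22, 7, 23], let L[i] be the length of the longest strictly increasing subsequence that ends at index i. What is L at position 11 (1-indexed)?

2

dp[i] = 1 + max{dp[j] : j<i, b[j]<b[i]} (or 1 if no such j):
i:      1  2  3  4  5  6  7  8  9 10 11 12
b[i]:  24  2 24  7 12 19 25 23 25 22  7 23
dp:     1  1  2  2  3  4  5  5  6  5  2  6
At index 11 the value is 2.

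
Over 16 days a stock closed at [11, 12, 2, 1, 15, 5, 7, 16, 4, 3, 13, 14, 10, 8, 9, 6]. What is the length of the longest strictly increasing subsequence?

Let dp[i] be the length of the longest such subsequence ending at index i:
i:      1  2  3  4  5  6  7  8  9 10 11 12 13 14 15 16
a[i]:  11 12  2  1 15  5  7 16  4  3 13 14 10  8  9  6
dp:     1  2  1  1  3  2  3  4  2  2  4  5  4  4  5  3
Maximum dp value is 5.

5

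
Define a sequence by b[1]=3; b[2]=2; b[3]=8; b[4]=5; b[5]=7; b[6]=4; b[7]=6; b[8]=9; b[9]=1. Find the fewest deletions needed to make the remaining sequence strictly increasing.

Fewest deletions = n − (longest strictly increasing subsequence).
Patience tails:
3 → extends → [3]
2 → replaces 3 → [2]
8 → extends → [2, 8]
5 → replaces 8 → [2, 5]
7 → extends → [2, 5, 7]
4 → replaces 5 → [2, 4, 7]
6 → replaces 7 → [2, 4, 6]
9 → extends → [2, 4, 6, 9]
1 → replaces 2 → [1, 4, 6, 9]
Longest strictly increasing subsequence has length 4, so deletions = 9 − 4 = 5.

5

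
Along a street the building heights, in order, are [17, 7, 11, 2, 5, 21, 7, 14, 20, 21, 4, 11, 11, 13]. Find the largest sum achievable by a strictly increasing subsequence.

Let S[i] be the best sum of a strictly increasing subsequence ending at i:
i:      1  2  3  4  5  6  7  8  9 10 11 12 13 14
a[i]:  17  7 11  2  5 21  7 14 20 21  4 11 11 13
S:     17  7 18  2  7 39 14 32 52 73  6 25 25 38
Maximum is 73 (e.g. 7 + 11 + 14 + 20 + 21).

73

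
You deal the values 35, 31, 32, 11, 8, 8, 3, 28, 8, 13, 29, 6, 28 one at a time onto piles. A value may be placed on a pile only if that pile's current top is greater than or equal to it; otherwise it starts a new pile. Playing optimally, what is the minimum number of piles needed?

The minimum number of non-increasing subsequences covering a sequence equals the length of its longest strictly increasing subsequence.
LIS length is 4 (e.g. 3, 8, 13, 29), so 4 piles are needed.

4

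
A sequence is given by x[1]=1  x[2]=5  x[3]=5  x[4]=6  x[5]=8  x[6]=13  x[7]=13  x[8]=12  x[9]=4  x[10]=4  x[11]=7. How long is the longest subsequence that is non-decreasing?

Track the smallest tail for each achievable length (allowing ties):
1 → extends → [1]
5 → extends → [1, 5]
5 → extends → [1, 5, 5]
6 → extends → [1, 5, 5, 6]
8 → extends → [1, 5, 5, 6, 8]
13 → extends → [1, 5, 5, 6, 8, 13]
13 → extends → [1, 5, 5, 6, 8, 13, 13]
12 → replaces 13 → [1, 5, 5, 6, 8, 12, 13]
4 → replaces 5 → [1, 4, 5, 6, 8, 12, 13]
4 → replaces 5 → [1, 4, 4, 6, 8, 12, 13]
7 → replaces 8 → [1, 4, 4, 6, 7, 12, 13]
Seven tails, so the longest non-decreasing subsequence has length 7 (e.g. 1, 5, 5, 6, 8, 13, 13).

7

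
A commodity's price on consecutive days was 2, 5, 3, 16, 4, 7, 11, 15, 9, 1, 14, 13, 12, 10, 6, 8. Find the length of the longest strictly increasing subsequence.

Track the smallest tail for each achievable length (strict):
2 → extends → [2]
5 → extends → [2, 5]
3 → replaces 5 → [2, 3]
16 → extends → [2, 3, 16]
4 → replaces 16 → [2, 3, 4]
7 → extends → [2, 3, 4, 7]
11 → extends → [2, 3, 4, 7, 11]
15 → extends → [2, 3, 4, 7, 11, 15]
9 → replaces 11 → [2, 3, 4, 7, 9, 15]
1 → replaces 2 → [1, 3, 4, 7, 9, 15]
14 → replaces 15 → [1, 3, 4, 7, 9, 14]
13 → replaces 14 → [1, 3, 4, 7, 9, 13]
12 → replaces 13 → [1, 3, 4, 7, 9, 12]
10 → replaces 12 → [1, 3, 4, 7, 9, 10]
6 → replaces 7 → [1, 3, 4, 6, 9, 10]
8 → replaces 9 → [1, 3, 4, 6, 8, 10]
Six tails, so the longest strictly increasing subsequence has length 6 (e.g. 2, 3, 4, 7, 11, 15).

6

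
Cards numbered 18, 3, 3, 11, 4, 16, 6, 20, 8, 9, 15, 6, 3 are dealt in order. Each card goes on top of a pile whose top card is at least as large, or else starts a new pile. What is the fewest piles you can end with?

The minimum number of non-increasing subsequences covering a sequence equals the length of its longest strictly increasing subsequence.
LIS length is 6 (e.g. 3, 4, 6, 8, 9, 15), so 6 piles are needed.

6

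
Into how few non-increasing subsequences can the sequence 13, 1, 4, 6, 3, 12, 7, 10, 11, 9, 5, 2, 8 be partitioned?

6

Place each on the leftmost legal pile:
13 → new pile 1 (tops now [13])
1 → pile 1 (tops now [1])
4 → new pile 2 (tops now [1, 4])
6 → new pile 3 (tops now [1, 4, 6])
3 → pile 2 (tops now [1, 3, 6])
12 → new pile 4 (tops now [1, 3, 6, 12])
7 → pile 4 (tops now [1, 3, 6, 7])
10 → new pile 5 (tops now [1, 3, 6, 7, 10])
11 → new pile 6 (tops now [1, 3, 6, 7, 10, 11])
9 → pile 5 (tops now [1, 3, 6, 7, 9, 11])
5 → pile 3 (tops now [1, 3, 5, 7, 9, 11])
2 → pile 2 (tops now [1, 2, 5, 7, 9, 11])
8 → pile 5 (tops now [1, 2, 5, 7, 8, 11])
Six piles.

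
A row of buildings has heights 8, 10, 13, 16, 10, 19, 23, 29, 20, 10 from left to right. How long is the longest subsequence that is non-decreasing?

7

Track the smallest tail for each achievable length (allowing ties):
8 → extends → [8]
10 → extends → [8, 10]
13 → extends → [8, 10, 13]
16 → extends → [8, 10, 13, 16]
10 → replaces 13 → [8, 10, 10, 16]
19 → extends → [8, 10, 10, 16, 19]
23 → extends → [8, 10, 10, 16, 19, 23]
29 → extends → [8, 10, 10, 16, 19, 23, 29]
20 → replaces 23 → [8, 10, 10, 16, 19, 20, 29]
10 → replaces 16 → [8, 10, 10, 10, 19, 20, 29]
Seven tails, so the longest non-decreasing subsequence has length 7 (e.g. 8, 10, 13, 16, 19, 23, 29).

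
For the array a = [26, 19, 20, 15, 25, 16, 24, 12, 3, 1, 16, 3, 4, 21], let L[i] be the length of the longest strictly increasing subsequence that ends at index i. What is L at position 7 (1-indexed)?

3

dp[i] = 1 + max{dp[j] : j<i, a[j]<a[i]} (or 1 if no such j):
i:      1  2  3  4  5  6  7  8  9 10 11 12 13 14
a[i]:  26 19 20 15 25 16 24 12  3  1 16  3  4 21
dp:     1  1  2  1  3  2  3  1  1  1  2  2  3  4
At index 7 the value is 3.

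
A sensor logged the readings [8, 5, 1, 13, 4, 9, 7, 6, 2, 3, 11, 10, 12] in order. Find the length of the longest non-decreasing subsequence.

Track the smallest tail for each achievable length (allowing ties):
8 → extends → [8]
5 → replaces 8 → [5]
1 → replaces 5 → [1]
13 → extends → [1, 13]
4 → replaces 13 → [1, 4]
9 → extends → [1, 4, 9]
7 → replaces 9 → [1, 4, 7]
6 → replaces 7 → [1, 4, 6]
2 → replaces 4 → [1, 2, 6]
3 → replaces 6 → [1, 2, 3]
11 → extends → [1, 2, 3, 11]
10 → replaces 11 → [1, 2, 3, 10]
12 → extends → [1, 2, 3, 10, 12]
Five tails, so the longest non-decreasing subsequence has length 5 (e.g. 1, 4, 9, 11, 12).

5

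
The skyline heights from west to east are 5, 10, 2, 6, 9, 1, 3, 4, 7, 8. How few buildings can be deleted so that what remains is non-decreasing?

5

Fewest deletions = n − (longest non-decreasing subsequence).
i:      1  2  3  4  5  6  7  8  9 10
a[i]:   5 10  2  6  9  1  3  4  7  8
dp:     1  2  1  2  3  1  2  3  4  5
max dp = 5, so deletions = 10 − 5 = 5.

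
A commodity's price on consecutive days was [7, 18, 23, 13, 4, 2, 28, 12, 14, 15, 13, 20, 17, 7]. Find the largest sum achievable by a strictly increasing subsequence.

76

Let S[i] be the best sum of a strictly increasing subsequence ending at i:
i:      1  2  3  4  5  6  7  8  9 10 11 12 13 14
a[i]:   7 18 23 13  4  2 28 12 14 15 13 20 17  7
S:      7 25 48 20  4  2 76 19 34 49 32 69 66 11
Maximum is 76 (e.g. 7 + 18 + 23 + 28).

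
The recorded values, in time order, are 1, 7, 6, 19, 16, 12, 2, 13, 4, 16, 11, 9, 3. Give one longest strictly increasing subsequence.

1, 7, 12, 13, 16

Patience tails give the LIS length; then backtrack through the dp parents:
1 → extends → [1]
7 → extends → [1, 7]
6 → replaces 7 → [1, 6]
19 → extends → [1, 6, 19]
16 → replaces 19 → [1, 6, 16]
12 → replaces 16 → [1, 6, 12]
2 → replaces 6 → [1, 2, 12]
13 → extends → [1, 2, 12, 13]
4 → replaces 12 → [1, 2, 4, 13]
16 → extends → [1, 2, 4, 13, 16]
11 → replaces 13 → [1, 2, 4, 11, 16]
9 → replaces 11 → [1, 2, 4, 9, 16]
3 → replaces 4 → [1, 2, 3, 9, 16]
Length 5; one witness is 1, 7, 12, 13, 16.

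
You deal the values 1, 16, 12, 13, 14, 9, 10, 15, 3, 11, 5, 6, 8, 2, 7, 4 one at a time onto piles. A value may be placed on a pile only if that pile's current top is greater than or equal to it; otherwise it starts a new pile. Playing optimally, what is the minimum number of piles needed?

5

Place each on the leftmost legal pile:
1 → new pile 1 (tops now [1])
16 → new pile 2 (tops now [1, 16])
12 → pile 2 (tops now [1, 12])
13 → new pile 3 (tops now [1, 12, 13])
14 → new pile 4 (tops now [1, 12, 13, 14])
9 → pile 2 (tops now [1, 9, 13, 14])
10 → pile 3 (tops now [1, 9, 10, 14])
15 → new pile 5 (tops now [1, 9, 10, 14, 15])
3 → pile 2 (tops now [1, 3, 10, 14, 15])
11 → pile 4 (tops now [1, 3, 10, 11, 15])
5 → pile 3 (tops now [1, 3, 5, 11, 15])
6 → pile 4 (tops now [1, 3, 5, 6, 15])
8 → pile 5 (tops now [1, 3, 5, 6, 8])
2 → pile 2 (tops now [1, 2, 5, 6, 8])
7 → pile 5 (tops now [1, 2, 5, 6, 7])
4 → pile 3 (tops now [1, 2, 4, 6, 7])
Five piles.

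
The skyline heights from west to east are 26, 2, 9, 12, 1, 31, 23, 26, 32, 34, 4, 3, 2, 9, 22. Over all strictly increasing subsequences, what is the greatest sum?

Let S[i] be the best sum of a strictly increasing subsequence ending at i:
i:       1   2   3   4   5   6   7   8   9  10  11  12  13  14  15
a[i]:   26   2   9  12   1  31  23  26  32  34   4   3   2   9  22
S:      26   2  11  23   1  57  46  72 104 138   6   5   3  15  45
Maximum is 138 (e.g. 2 + 9 + 12 + 23 + 26 + 32 + 34).

138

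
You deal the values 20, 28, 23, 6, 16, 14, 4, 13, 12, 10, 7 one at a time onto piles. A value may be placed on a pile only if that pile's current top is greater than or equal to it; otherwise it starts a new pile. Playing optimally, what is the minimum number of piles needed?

Place each on the leftmost legal pile:
20 → new pile 1 (tops now [20])
28 → new pile 2 (tops now [20, 28])
23 → pile 2 (tops now [20, 23])
6 → pile 1 (tops now [6, 23])
16 → pile 2 (tops now [6, 16])
14 → pile 2 (tops now [6, 14])
4 → pile 1 (tops now [4, 14])
13 → pile 2 (tops now [4, 13])
12 → pile 2 (tops now [4, 12])
10 → pile 2 (tops now [4, 10])
7 → pile 2 (tops now [4, 7])
Two piles.

2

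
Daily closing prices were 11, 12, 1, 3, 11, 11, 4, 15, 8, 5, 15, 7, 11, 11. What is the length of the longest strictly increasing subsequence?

6

Track the smallest tail for each achievable length (strict):
11 → extends → [11]
12 → extends → [11, 12]
1 → replaces 11 → [1, 12]
3 → replaces 12 → [1, 3]
11 → extends → [1, 3, 11]
11 → already a tail → [1, 3, 11]
4 → replaces 11 → [1, 3, 4]
15 → extends → [1, 3, 4, 15]
8 → replaces 15 → [1, 3, 4, 8]
5 → replaces 8 → [1, 3, 4, 5]
15 → extends → [1, 3, 4, 5, 15]
7 → replaces 15 → [1, 3, 4, 5, 7]
11 → extends → [1, 3, 4, 5, 7, 11]
11 → already a tail → [1, 3, 4, 5, 7, 11]
Six tails, so the longest strictly increasing subsequence has length 6 (e.g. 1, 3, 4, 5, 7, 11).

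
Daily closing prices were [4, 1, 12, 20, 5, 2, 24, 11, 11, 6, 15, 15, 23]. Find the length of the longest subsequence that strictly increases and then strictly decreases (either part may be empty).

inc[i] = longest strictly increasing subsequence ending at i; dec[i] = longest strictly decreasing subsequence starting at i:
i:      1  2  3  4  5  6  7  8  9 10 11 12 13
a[i]:   4  1 12 20  5  2 24 11 11  6 15 15 23
inc:    1  1  2  3  2  2  4  3  3  3  4  4  5
dec:    2  1  3  3  2  1  3  2  2  1  1  1  1
Best peak at i=7 (value 24): inc=4, dec=3, length 4+3−1 = 6.

6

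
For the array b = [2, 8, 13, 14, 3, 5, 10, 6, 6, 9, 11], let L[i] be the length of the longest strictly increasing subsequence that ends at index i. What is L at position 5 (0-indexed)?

dp[i] = 1 + max{dp[j] : j<i, b[j]<b[i]} (or 1 if no such j):
i:      0  1  2  3  4  5  6  7  8  9 10
b[i]:   2  8 13 14  3  5 10  6  6  9 11
dp:     1  2  3  4  2  3  4  4  4  5  6
At index 5 the value is 3.

3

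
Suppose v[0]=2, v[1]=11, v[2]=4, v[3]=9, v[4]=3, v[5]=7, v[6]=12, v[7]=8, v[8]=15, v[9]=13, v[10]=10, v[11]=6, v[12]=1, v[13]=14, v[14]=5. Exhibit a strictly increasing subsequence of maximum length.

Patience tails give the LIS length; then backtrack through the dp parents:
2 → extends → [2]
11 → extends → [2, 11]
4 → replaces 11 → [2, 4]
9 → extends → [2, 4, 9]
3 → replaces 4 → [2, 3, 9]
7 → replaces 9 → [2, 3, 7]
12 → extends → [2, 3, 7, 12]
8 → replaces 12 → [2, 3, 7, 8]
15 → extends → [2, 3, 7, 8, 15]
13 → replaces 15 → [2, 3, 7, 8, 13]
10 → replaces 13 → [2, 3, 7, 8, 10]
6 → replaces 7 → [2, 3, 6, 8, 10]
1 → replaces 2 → [1, 3, 6, 8, 10]
14 → extends → [1, 3, 6, 8, 10, 14]
5 → replaces 6 → [1, 3, 5, 8, 10, 14]
Length 6; one witness is 2, 4, 9, 12, 13, 14.

2, 4, 9, 12, 13, 14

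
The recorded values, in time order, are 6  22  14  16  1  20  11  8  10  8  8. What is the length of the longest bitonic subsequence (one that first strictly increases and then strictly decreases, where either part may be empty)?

7

inc[i] = longest strictly increasing subsequence ending at i; dec[i] = longest strictly decreasing subsequence starting at i:
i:      1  2  3  4  5  6  7  8  9 10 11
a[i]:   6 22 14 16  1 20 11  8 10  8  8
inc:    1  2  2  3  1  4  2  2  3  2  2
dec:    2  5  4  4  1  4  3  1  2  1  1
Best peak at i=6 (value 20): inc=4, dec=4, length 4+4−1 = 7.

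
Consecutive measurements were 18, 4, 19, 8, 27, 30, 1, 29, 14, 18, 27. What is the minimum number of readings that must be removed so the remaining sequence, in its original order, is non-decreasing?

Fewest deletions = n − (longest non-decreasing subsequence).
Patience tails:
18 → extends → [18]
4 → replaces 18 → [4]
19 → extends → [4, 19]
8 → replaces 19 → [4, 8]
27 → extends → [4, 8, 27]
30 → extends → [4, 8, 27, 30]
1 → replaces 4 → [1, 8, 27, 30]
29 → replaces 30 → [1, 8, 27, 29]
14 → replaces 27 → [1, 8, 14, 29]
18 → replaces 29 → [1, 8, 14, 18]
27 → extends → [1, 8, 14, 18, 27]
Longest non-decreasing subsequence has length 5, so deletions = 11 − 5 = 6.

6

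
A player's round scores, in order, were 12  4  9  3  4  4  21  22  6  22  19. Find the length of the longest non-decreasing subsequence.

6

Let dp[i] be the length of the longest such subsequence ending at index i:
i:      1  2  3  4  5  6  7  8  9 10 11
a[i]:  12  4  9  3  4  4 21 22  6 22 19
dp:     1  1  2  1  2  3  4  5  4  6  5
Maximum dp value is 6.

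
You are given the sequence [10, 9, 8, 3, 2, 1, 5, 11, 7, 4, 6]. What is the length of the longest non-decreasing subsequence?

3

Track the smallest tail for each achievable length (allowing ties):
10 → extends → [10]
9 → replaces 10 → [9]
8 → replaces 9 → [8]
3 → replaces 8 → [3]
2 → replaces 3 → [2]
1 → replaces 2 → [1]
5 → extends → [1, 5]
11 → extends → [1, 5, 11]
7 → replaces 11 → [1, 5, 7]
4 → replaces 5 → [1, 4, 7]
6 → replaces 7 → [1, 4, 6]
Three tails, so the longest non-decreasing subsequence has length 3 (e.g. 3, 5, 11).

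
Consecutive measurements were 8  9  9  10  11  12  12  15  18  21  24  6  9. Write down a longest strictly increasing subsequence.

8, 9, 10, 11, 12, 15, 18, 21, 24

Patience tails give the LIS length; then backtrack through the dp parents:
8 → extends → [8]
9 → extends → [8, 9]
9 → already a tail → [8, 9]
10 → extends → [8, 9, 10]
11 → extends → [8, 9, 10, 11]
12 → extends → [8, 9, 10, 11, 12]
12 → already a tail → [8, 9, 10, 11, 12]
15 → extends → [8, 9, 10, 11, 12, 15]
18 → extends → [8, 9, 10, 11, 12, 15, 18]
21 → extends → [8, 9, 10, 11, 12, 15, 18, 21]
24 → extends → [8, 9, 10, 11, 12, 15, 18, 21, 24]
6 → replaces 8 → [6, 9, 10, 11, 12, 15, 18, 21, 24]
9 → already a tail → [6, 9, 10, 11, 12, 15, 18, 21, 24]
Length 9; one witness is 8, 9, 10, 11, 12, 15, 18, 21, 24.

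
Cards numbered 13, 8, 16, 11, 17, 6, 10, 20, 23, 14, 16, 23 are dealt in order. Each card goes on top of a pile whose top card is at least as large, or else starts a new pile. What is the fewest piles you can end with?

5

Place each on the leftmost legal pile:
13 → new pile 1 (tops now [13])
8 → pile 1 (tops now [8])
16 → new pile 2 (tops now [8, 16])
11 → pile 2 (tops now [8, 11])
17 → new pile 3 (tops now [8, 11, 17])
6 → pile 1 (tops now [6, 11, 17])
10 → pile 2 (tops now [6, 10, 17])
20 → new pile 4 (tops now [6, 10, 17, 20])
23 → new pile 5 (tops now [6, 10, 17, 20, 23])
14 → pile 3 (tops now [6, 10, 14, 20, 23])
16 → pile 4 (tops now [6, 10, 14, 16, 23])
23 → pile 5 (tops now [6, 10, 14, 16, 23])
Five piles.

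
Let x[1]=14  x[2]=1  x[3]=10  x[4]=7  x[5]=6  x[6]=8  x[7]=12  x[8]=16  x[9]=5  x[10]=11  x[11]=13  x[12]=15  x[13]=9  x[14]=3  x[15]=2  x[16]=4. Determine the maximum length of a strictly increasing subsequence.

Track the smallest tail for each achievable length (strict):
14 → extends → [14]
1 → replaces 14 → [1]
10 → extends → [1, 10]
7 → replaces 10 → [1, 7]
6 → replaces 7 → [1, 6]
8 → extends → [1, 6, 8]
12 → extends → [1, 6, 8, 12]
16 → extends → [1, 6, 8, 12, 16]
5 → replaces 6 → [1, 5, 8, 12, 16]
11 → replaces 12 → [1, 5, 8, 11, 16]
13 → replaces 16 → [1, 5, 8, 11, 13]
15 → extends → [1, 5, 8, 11, 13, 15]
9 → replaces 11 → [1, 5, 8, 9, 13, 15]
3 → replaces 5 → [1, 3, 8, 9, 13, 15]
2 → replaces 3 → [1, 2, 8, 9, 13, 15]
4 → replaces 8 → [1, 2, 4, 9, 13, 15]
Six tails, so the longest strictly increasing subsequence has length 6 (e.g. 1, 7, 8, 12, 13, 15).

6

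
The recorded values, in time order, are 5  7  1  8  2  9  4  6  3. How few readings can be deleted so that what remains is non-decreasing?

Fewest deletions = n − (longest non-decreasing subsequence).
i:     1 2 3 4 5 6 7 8 9
a[i]:  5 7 1 8 2 9 4 6 3
dp:    1 2 1 3 2 4 3 4 3
max dp = 4, so deletions = 9 − 4 = 5.

5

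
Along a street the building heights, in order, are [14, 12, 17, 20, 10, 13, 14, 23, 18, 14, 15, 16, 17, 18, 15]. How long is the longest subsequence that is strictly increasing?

7

Let dp[i] be the length of the longest such subsequence ending at index i:
i:      1  2  3  4  5  6  7  8  9 10 11 12 13 14 15
a[i]:  14 12 17 20 10 13 14 23 18 14 15 16 17 18 15
dp:     1  1  2  3  1  2  3  4  4  3  4  5  6  7  4
Maximum dp value is 7.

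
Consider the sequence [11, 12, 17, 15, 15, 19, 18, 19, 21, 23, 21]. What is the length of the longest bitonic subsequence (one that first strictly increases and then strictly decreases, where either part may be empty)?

inc[i] = longest strictly increasing subsequence ending at i; dec[i] = longest strictly decreasing subsequence starting at i:
i:      1  2  3  4  5  6  7  8  9 10 11
a[i]:  11 12 17 15 15 19 18 19 21 23 21
inc:    1  2  3  3  3  4  4  5  6  7  6
dec:    1  1  2  1  1  2  1  1  1  2  1
Best peak at i=10 (value 23): inc=7, dec=2, length 7+2−1 = 8.

8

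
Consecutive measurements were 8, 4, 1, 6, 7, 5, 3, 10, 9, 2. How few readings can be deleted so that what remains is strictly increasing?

Fewest deletions = n − (longest strictly increasing subsequence).
i:      1  2  3  4  5  6  7  8  9 10
a[i]:   8  4  1  6  7  5  3 10  9  2
dp:     1  1  1  2  3  2  2  4  4  2
max dp = 4, so deletions = 10 − 4 = 6.

6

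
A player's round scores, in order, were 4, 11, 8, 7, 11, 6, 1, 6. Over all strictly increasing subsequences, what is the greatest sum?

Let S[i] be the best sum of a strictly increasing subsequence ending at i:
i:      1  2  3  4  5  6  7  8
a[i]:   4 11  8  7 11  6  1  6
S:      4 15 12 11 23 10  1 10
Maximum is 23 (e.g. 4 + 8 + 11).

23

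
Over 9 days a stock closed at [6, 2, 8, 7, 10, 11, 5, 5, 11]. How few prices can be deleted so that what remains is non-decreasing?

4

Fewest deletions = n − (longest non-decreasing subsequence).
Patience tails:
6 → extends → [6]
2 → replaces 6 → [2]
8 → extends → [2, 8]
7 → replaces 8 → [2, 7]
10 → extends → [2, 7, 10]
11 → extends → [2, 7, 10, 11]
5 → replaces 7 → [2, 5, 10, 11]
5 → replaces 10 → [2, 5, 5, 11]
11 → extends → [2, 5, 5, 11, 11]
Longest non-decreasing subsequence has length 5, so deletions = 9 − 5 = 4.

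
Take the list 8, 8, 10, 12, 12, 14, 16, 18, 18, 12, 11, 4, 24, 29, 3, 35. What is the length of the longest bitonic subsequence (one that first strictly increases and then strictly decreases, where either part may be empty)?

10

inc[i] = longest strictly increasing subsequence ending at i; dec[i] = longest strictly decreasing subsequence starting at i:
i:      1  2  3  4  5  6  7  8  9 10 11 12 13 14 15 16
a[i]:   8  8 10 12 12 14 16 18 18 12 11  4 24 29  3 35
inc:    1  1  2  3  3  4  5  6  6  3  3  1  7  8  1  9
dec:    3  3  3  4  4  5  5  5  5  4  3  2  2  2  1  1
Best peak at i=8 (value 18): inc=6, dec=5, length 6+5−1 = 10.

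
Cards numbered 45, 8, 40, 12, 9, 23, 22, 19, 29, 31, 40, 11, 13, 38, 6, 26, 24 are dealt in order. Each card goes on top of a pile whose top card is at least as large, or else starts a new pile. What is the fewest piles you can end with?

6

Place each on the leftmost legal pile:
45 → new pile 1 (tops now [45])
8 → pile 1 (tops now [8])
40 → new pile 2 (tops now [8, 40])
12 → pile 2 (tops now [8, 12])
9 → pile 2 (tops now [8, 9])
23 → new pile 3 (tops now [8, 9, 23])
22 → pile 3 (tops now [8, 9, 22])
19 → pile 3 (tops now [8, 9, 19])
29 → new pile 4 (tops now [8, 9, 19, 29])
31 → new pile 5 (tops now [8, 9, 19, 29, 31])
40 → new pile 6 (tops now [8, 9, 19, 29, 31, 40])
11 → pile 3 (tops now [8, 9, 11, 29, 31, 40])
13 → pile 4 (tops now [8, 9, 11, 13, 31, 40])
38 → pile 6 (tops now [8, 9, 11, 13, 31, 38])
6 → pile 1 (tops now [6, 9, 11, 13, 31, 38])
26 → pile 5 (tops now [6, 9, 11, 13, 26, 38])
24 → pile 5 (tops now [6, 9, 11, 13, 24, 38])
Six piles.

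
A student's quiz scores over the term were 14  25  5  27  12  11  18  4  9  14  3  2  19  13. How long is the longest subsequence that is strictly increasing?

4

Track the smallest tail for each achievable length (strict):
14 → extends → [14]
25 → extends → [14, 25]
5 → replaces 14 → [5, 25]
27 → extends → [5, 25, 27]
12 → replaces 25 → [5, 12, 27]
11 → replaces 12 → [5, 11, 27]
18 → replaces 27 → [5, 11, 18]
4 → replaces 5 → [4, 11, 18]
9 → replaces 11 → [4, 9, 18]
14 → replaces 18 → [4, 9, 14]
3 → replaces 4 → [3, 9, 14]
2 → replaces 3 → [2, 9, 14]
19 → extends → [2, 9, 14, 19]
13 → replaces 14 → [2, 9, 13, 19]
Four tails, so the longest strictly increasing subsequence has length 4 (e.g. 5, 12, 18, 19).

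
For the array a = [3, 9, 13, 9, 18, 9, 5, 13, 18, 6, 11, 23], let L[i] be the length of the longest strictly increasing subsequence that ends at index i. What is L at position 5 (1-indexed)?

4

dp[i] = 1 + max{dp[j] : j<i, a[j]<a[i]} (or 1 if no such j):
i:      1  2  3  4  5  6  7  8  9 10 11 12
a[i]:   3  9 13  9 18  9  5 13 18  6 11 23
dp:     1  2  3  2  4  2  2  3  4  3  4  5
At index 5 the value is 4.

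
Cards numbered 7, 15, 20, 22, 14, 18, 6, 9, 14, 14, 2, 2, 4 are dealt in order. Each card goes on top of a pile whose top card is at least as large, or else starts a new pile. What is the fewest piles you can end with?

4

Place each on the leftmost legal pile:
7 → new pile 1 (tops now [7])
15 → new pile 2 (tops now [7, 15])
20 → new pile 3 (tops now [7, 15, 20])
22 → new pile 4 (tops now [7, 15, 20, 22])
14 → pile 2 (tops now [7, 14, 20, 22])
18 → pile 3 (tops now [7, 14, 18, 22])
6 → pile 1 (tops now [6, 14, 18, 22])
9 → pile 2 (tops now [6, 9, 18, 22])
14 → pile 3 (tops now [6, 9, 14, 22])
14 → pile 3 (tops now [6, 9, 14, 22])
2 → pile 1 (tops now [2, 9, 14, 22])
2 → pile 1 (tops now [2, 9, 14, 22])
4 → pile 2 (tops now [2, 4, 14, 22])
Four piles.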